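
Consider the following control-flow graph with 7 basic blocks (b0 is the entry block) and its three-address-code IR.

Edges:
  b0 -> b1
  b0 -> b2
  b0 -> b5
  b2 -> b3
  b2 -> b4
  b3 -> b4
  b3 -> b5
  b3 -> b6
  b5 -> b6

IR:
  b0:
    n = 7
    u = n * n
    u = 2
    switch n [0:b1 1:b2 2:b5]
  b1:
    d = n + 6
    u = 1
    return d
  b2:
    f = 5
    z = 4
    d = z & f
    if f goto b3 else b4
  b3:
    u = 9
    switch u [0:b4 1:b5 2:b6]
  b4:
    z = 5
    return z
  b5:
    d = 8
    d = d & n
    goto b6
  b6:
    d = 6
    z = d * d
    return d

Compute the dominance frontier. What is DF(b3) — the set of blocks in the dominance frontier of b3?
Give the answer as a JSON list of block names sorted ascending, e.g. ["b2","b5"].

Answer: ["b4", "b5", "b6"]

Analysis:
idom tree: b1←b0 b2←b0 b3←b2 b4←b2 b5←b0 b6←b0
Dom at joins:
  b4: preds {b2,b3}: {b0,b2} ∩ {b0,b2,b3} = {b0,b2}; idom=b2
  b5: preds {b0,b3}: {b0} ∩ {b0,b2,b3} = {b0}; idom=b0
  b6: preds {b3,b5}: {b0,b2,b3} ∩ {b0,b5} = {b0}; idom=b0

Frontier:
  b4←b2: walk · to b2
  b4←b3: walk b3 to b2
  b5←b0: walk · to b0
  b5←b3: walk b3→b2 to b0
  b6←b3: walk b3→b2 to b0
  b6←b5: walk b5 to b0
  DF(b0)=∅
  DF(b1)=∅
  DF(b2)={b5,b6}
  DF(b3)={b4,b5,b6}
  DF(b4)=∅
  DF(b5)={b6}
  DF(b6)=∅

DF(b3) = ["b4", "b5", "b6"]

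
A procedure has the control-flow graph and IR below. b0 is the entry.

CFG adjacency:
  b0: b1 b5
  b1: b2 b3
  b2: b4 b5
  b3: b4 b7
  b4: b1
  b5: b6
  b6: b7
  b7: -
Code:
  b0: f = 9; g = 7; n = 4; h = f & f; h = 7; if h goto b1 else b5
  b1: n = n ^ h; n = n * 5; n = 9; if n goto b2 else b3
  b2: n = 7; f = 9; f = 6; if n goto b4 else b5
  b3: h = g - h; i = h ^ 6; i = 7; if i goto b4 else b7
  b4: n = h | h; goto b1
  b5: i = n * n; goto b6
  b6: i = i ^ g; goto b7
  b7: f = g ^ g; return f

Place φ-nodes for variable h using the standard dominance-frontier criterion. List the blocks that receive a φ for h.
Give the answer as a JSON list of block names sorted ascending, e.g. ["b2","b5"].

idom tree: b1←b0 b2←b1 b3←b1 b4←b1 b5←b0 b6←b5 b7←b0
Dom at joins:
  b1: preds {b0,b4}: {b0} ∩ {b0,b1,b4} = {b0}; idom=b0
  b4: preds {b2,b3}: {b0,b1,b2} ∩ {b0,b1,b3} = {b0,b1}; idom=b1
  b5: preds {b0,b2}: {b0} ∩ {b0,b1,b2} = {b0}; idom=b0
  b7: preds {b3,b6}: {b0,b1,b3} ∩ {b0,b5,b6} = {b0}; idom=b0

DF walk-up:
  b1←b0: walk · to b0
  b1←b4: walk b4→b1 to b0
  b4←b2: walk b2 to b1
  b4←b3: walk b3 to b1
  b5←b0: walk · to b0
  b5←b2: walk b2→b1 to b0
  b7←b3: walk b3→b1 to b0
  b7←b6: walk b6→b5 to b0
  b0: DF=∅
  b1: DF={b1,b5,b7}
  b2: DF={b4,b5}
  b3: DF={b4,b7}
  b4: DF={b1}
  b5: DF={b7}
  b6: DF={b7}
  b7: DF=∅

φ for h: defs {b0,b3}
  DF⁺ = {b1,b4,b5,b7}

Answer: ["b1", "b4", "b5", "b7"]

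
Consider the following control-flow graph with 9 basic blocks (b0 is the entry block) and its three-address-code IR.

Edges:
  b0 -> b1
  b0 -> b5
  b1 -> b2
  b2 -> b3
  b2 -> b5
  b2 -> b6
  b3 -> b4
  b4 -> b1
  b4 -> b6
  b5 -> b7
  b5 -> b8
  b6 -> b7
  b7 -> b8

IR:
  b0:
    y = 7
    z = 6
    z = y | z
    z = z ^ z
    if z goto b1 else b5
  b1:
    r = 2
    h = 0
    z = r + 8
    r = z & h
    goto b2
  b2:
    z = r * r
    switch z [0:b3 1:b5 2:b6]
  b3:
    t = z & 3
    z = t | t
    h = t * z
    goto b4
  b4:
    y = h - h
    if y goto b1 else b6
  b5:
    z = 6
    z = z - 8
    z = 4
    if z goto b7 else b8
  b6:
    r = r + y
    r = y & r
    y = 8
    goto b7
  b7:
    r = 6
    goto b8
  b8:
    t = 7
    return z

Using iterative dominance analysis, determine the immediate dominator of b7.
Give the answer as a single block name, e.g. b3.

idom tree: b1←b0 b2←b1 b3←b2 b4←b3 b5←b0 b6←b2 b7←b0 b8←b0
Dom at joins:
  b1: preds {b0,b4}: {b0} ∩ {b0,b1,b2,b3,b4} = {b0}; idom=b0
  b5: preds {b0,b2}: {b0} ∩ {b0,b1,b2} = {b0}; idom=b0
  b6: preds {b2,b4}: {b0,b1,b2} ∩ {b0,b1,b2,b3,b4} = {b0,b1,b2}; idom=b2
  b7: preds {b5,b6}: {b0,b5} ∩ {b0,b1,b2,b6} = {b0}; idom=b0
  b8: preds {b5,b7}: {b0,b5} ∩ {b0,b7} = {b0}; idom=b0

idom(b7) = b0

Answer: b0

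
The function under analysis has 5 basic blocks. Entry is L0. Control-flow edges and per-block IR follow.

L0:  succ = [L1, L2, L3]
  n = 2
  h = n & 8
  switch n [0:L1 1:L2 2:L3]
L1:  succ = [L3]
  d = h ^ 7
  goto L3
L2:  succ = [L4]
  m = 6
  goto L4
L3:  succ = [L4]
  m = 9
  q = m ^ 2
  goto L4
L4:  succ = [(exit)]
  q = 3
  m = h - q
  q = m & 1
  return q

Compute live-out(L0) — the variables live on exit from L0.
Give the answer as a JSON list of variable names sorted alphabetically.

def/use:
  L0: def={h,n} ue=∅
  L1: def={d} ue={h}
  L2: def={m} ue=∅
  L3: def={m,q} ue=∅
  L4: def={m,q} ue={h}

Live sets:
  L0: in=∅ out={h}
  L1: in={h} out={h}
  L2: in={h} out={h}
  L3: in={h} out={h}
  L4: in={h} out=∅

live-out(L0) = ["h"]

Answer: ["h"]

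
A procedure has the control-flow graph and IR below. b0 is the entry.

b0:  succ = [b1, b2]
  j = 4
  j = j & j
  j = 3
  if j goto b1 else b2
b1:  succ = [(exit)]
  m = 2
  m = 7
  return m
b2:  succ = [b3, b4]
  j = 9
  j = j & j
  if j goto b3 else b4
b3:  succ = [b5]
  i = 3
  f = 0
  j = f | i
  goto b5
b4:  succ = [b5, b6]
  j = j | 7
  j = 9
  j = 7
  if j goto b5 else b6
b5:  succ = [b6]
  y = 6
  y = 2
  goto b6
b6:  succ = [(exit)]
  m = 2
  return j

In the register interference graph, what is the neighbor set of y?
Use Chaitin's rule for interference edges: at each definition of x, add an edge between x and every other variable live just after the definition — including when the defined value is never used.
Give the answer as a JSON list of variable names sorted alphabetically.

def/use:
  b0: def={j} ue=∅
  b1: def={m} ue=∅
  b2: def={j} ue=∅
  b3: def={f,i,j} ue=∅
  b4: def={j} ue={j}
  b5: def={y} ue=∅
  b6: def={m} ue={j}

Backward fixpoint:
  live b0: ∅→∅
  live b1: ∅→∅
  live b2: ∅→{j}
  live b3: ∅→{j}
  live b4: {j}→{j}
  live b5: {j}→{j}
  live b6: {j}→∅

Conflict graph:
  f: {i}
  i: {f}
  j: {m,y}
  m: {j}
  y: {j}

N(y) = ["j"]

Answer: ["j"]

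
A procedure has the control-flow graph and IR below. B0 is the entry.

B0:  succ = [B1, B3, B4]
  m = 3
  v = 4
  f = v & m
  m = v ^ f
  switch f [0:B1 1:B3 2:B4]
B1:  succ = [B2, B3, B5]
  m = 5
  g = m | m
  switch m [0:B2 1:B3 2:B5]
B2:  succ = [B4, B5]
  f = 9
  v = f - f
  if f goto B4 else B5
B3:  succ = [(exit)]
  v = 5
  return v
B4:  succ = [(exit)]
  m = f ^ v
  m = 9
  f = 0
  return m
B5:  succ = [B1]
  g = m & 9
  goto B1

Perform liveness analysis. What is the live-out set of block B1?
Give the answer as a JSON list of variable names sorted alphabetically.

Answer: ["m"]

Derivation:
def/use:
  B0 def {f,m,v} use ∅
  B1 def {g,m} use ∅
  B2 def {f,v} use ∅
  B3 def {v} use ∅
  B4 def {f,m} use {f,v}
  B5 def {g} use {m}

Live sets:
  B0: in=∅ out={f,v}
  B1: in=∅ out={m}
  B2: in={m} out={f,m,v}
  B3: in=∅ out=∅
  B4: in={f,v} out=∅
  B5: in={m} out=∅

live-out(B1) = ["m"]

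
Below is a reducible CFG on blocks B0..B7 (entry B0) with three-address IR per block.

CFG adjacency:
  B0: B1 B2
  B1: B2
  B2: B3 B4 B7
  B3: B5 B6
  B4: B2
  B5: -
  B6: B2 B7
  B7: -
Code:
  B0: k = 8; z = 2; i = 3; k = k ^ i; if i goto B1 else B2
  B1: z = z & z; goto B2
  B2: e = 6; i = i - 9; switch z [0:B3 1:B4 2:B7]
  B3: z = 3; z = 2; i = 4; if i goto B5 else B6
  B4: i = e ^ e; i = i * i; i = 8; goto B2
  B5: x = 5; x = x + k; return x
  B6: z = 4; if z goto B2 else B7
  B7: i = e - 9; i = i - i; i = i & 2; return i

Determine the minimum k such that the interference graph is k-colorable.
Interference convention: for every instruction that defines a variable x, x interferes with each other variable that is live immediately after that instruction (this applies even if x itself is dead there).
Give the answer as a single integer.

Per-block:
  B0: {i,k,z} / ∅
  B1: {z} / {z}
  B2: {e,i} / {i,z}
  B3: {i,z} / ∅
  B4: {i} / {e}
  B5: {x} / {k}
  B6: {z} / ∅
  B7: {i} / {e}

Liveness:
  B0 li=∅ lo={i,k,z}
  B1 li={i,k,z} lo={i,k,z}
  B2 li={i,k,z} lo={e,k,z}
  B3 li={e,k} lo={e,i,k}
  B4 li={e,k,z} lo={i,k,z}
  B5 li={k} lo=∅
  B6 li={e,i,k} lo={e,i,k,z}
  B7 li={e} lo=∅

Interfere edges:
  e↔{i,k,z}
  i↔{e,k,z}
  k↔{e,i,x,z}
  x↔{k}
  z↔{e,i,k}

Chromatic number:
  clique {e,i,k,z} ⇒ need ≥ 4
  4-colouring: c0={k}  c1={e,x}  c2={i}  c3={z}
  χ = 4

Answer: 4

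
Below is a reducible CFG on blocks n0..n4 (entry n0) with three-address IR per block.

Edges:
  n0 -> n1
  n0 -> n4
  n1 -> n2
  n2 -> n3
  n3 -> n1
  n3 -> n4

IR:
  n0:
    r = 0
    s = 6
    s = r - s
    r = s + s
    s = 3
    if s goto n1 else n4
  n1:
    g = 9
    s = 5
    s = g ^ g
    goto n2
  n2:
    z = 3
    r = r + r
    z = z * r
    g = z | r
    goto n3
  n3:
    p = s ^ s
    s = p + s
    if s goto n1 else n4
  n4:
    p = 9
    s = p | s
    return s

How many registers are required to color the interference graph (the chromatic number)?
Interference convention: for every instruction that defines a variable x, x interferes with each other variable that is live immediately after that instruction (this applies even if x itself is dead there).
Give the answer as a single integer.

Block summaries:
  n0 def {r,s} use ∅
  n1 def {g,s} use ∅
  n2 def {g,r,z} use {r}
  n3 def {p,s} use {s}
  n4 def {p,s} use {s}

Liveness:
  n0 li=∅ lo={r,s}
  n1 li={r} lo={r,s}
  n2 li={r,s} lo={r,s}
  n3 li={r,s} lo={r,s}
  n4 li={s} lo=∅

Interference:
  g↔{r,s}
  p↔{r,s}
  r↔{g,p,s,z}
  s↔{g,p,r,z}
  z↔{r,s}

Registers:
  lower bound: {g,r,s} mutually conflict ⇒ χ ≥ 3
  assign g→c2 p→c2 r→c0 s→c1 z→c2 — no edge inside a register ⇒ χ ≤ 3
  χ = 3

Answer: 3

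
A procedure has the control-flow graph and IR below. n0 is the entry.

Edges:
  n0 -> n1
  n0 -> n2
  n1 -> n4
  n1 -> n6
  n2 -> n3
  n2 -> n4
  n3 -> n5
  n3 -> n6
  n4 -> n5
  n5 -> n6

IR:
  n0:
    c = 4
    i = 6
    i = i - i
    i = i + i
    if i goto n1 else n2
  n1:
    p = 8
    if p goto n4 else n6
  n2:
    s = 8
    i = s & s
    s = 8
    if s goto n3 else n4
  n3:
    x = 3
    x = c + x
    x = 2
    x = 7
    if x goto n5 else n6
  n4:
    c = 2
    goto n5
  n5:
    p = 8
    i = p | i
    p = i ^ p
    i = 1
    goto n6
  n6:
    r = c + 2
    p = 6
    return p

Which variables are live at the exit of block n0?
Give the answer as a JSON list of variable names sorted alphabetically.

Per-block:
  n0: {c,i} / ∅
  n1: {p} / ∅
  n2: {i,s} / ∅
  n3: {x} / {c}
  n4: {c} / ∅
  n5: {i,p} / {i}
  n6: {p,r} / {c}

Backward fixpoint:
  n0: in=∅ out={c,i}
  n1: in={c,i} out={c,i}
  n2: in={c} out={c,i}
  n3: in={c,i} out={c,i}
  n4: in={i} out={c,i}
  n5: in={c,i} out={c}
  n6: in={c} out=∅

live-out(n0) = ["c", "i"]

Answer: ["c", "i"]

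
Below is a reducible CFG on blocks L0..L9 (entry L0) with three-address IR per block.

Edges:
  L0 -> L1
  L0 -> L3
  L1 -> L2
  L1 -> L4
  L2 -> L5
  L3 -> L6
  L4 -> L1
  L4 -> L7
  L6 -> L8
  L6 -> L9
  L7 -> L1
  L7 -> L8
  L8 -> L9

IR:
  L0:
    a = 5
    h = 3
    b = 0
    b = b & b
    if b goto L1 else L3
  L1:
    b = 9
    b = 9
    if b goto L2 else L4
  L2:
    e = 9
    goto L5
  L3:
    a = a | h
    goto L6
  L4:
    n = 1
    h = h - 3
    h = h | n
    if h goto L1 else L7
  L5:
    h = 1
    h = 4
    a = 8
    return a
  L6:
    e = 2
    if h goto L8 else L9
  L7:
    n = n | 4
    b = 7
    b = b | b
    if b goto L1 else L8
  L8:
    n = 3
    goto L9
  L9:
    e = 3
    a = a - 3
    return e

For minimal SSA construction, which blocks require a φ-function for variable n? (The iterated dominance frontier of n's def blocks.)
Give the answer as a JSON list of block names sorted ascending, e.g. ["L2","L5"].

Answer: ["L1", "L8", "L9"]

Derivation:
idom tree: L1←L0 L2←L1 L3←L0 L4←L1 L5←L2 L6←L3 L7←L4 L8←L0 L9←L0
Join-block Dom:
  L1: preds {L0,L4,L7}: {L0} ∩ {L0,L1,L4} ∩ {L0,L1,L4,L7} = {L0}; idom=L0
  L8: preds {L6,L7}: {L0,L3,L6} ∩ {L0,L1,L4,L7} = {L0}; idom=L0
  L9: preds {L6,L8}: {L0,L3,L6} ∩ {L0,L8} = {L0}; idom=L0

Frontier:
  L1←L0: walk · to L0
  L1←L4: walk L4→L1 to L0
  L1←L7: walk L7→L4→L1 to L0
  L8←L6: walk L6→L3 to L0
  L8←L7: walk L7→L4→L1 to L0
  L9←L6: walk L6→L3 to L0
  L9←L8: walk L8 to L0
  DF(L0)=∅
  DF(L1)={L1,L8}
  DF(L2)=∅
  DF(L3)={L8,L9}
  DF(L4)={L1,L8}
  DF(L5)=∅
  DF(L6)={L8,L9}
  DF(L7)={L1,L8}
  DF(L8)={L9}
  DF(L9)=∅

φ for n: defs {L4,L7,L8}
  DF⁺ = {L1,L8,L9}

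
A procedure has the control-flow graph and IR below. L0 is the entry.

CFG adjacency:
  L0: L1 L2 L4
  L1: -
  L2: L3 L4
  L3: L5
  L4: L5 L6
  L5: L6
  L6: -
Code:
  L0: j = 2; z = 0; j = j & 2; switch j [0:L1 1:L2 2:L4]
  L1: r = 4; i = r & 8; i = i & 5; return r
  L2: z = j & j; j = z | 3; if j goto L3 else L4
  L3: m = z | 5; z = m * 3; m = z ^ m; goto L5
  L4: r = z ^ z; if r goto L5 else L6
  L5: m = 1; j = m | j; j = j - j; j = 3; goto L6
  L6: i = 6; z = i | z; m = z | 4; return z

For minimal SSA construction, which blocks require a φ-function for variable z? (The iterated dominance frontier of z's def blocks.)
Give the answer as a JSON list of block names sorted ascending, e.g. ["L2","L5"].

idom tree: L1←L0 L2←L0 L3←L2 L4←L0 L5←L0 L6←L0
Join-block Dom:
  L4: preds {L0,L2}: {L0} ∩ {L0,L2} = {L0}; idom=L0
  L5: preds {L3,L4}: {L0,L2,L3} ∩ {L0,L4} = {L0}; idom=L0
  L6: preds {L4,L5}: {L0,L4} ∩ {L0,L5} = {L0}; idom=L0

DF walk-up:
  join L4 pred L0: · stop@L0
  join L4 pred L2: L2 stop@L0
  join L5 pred L3: L3→L2 stop@L0
  join L5 pred L4: L4 stop@L0
  join L6 pred L4: L4 stop@L0
  join L6 pred L5: L5 stop@L0
  L0: DF=∅
  L1: DF=∅
  L2: DF={L4,L5}
  L3: DF={L5}
  L4: DF={L5,L6}
  L5: DF={L6}
  L6: DF=∅

φ for z: defs {L0,L2,L3,L6}
  DF⁺ = {L4,L5,L6}

Answer: ["L4", "L5", "L6"]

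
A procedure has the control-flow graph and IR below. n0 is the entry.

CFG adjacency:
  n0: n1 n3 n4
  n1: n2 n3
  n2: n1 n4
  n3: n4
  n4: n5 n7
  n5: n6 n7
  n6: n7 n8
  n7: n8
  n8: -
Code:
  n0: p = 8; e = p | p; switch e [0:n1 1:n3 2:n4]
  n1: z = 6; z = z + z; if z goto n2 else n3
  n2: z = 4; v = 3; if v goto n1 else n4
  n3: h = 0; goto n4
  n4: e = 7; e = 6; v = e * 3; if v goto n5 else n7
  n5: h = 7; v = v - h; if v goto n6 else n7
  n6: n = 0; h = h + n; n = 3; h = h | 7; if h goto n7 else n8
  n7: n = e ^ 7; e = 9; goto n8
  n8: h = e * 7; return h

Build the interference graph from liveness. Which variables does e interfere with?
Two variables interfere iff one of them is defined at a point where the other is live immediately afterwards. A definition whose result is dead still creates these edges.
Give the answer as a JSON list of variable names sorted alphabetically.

def/use:
  n0: def={e,p} ue=∅
  n1: def={z} ue=∅
  n2: def={v,z} ue=∅
  n3: def={h} ue=∅
  n4: def={e,v} ue=∅
  n5: def={h,v} ue={v}
  n6: def={h,n} ue={h}
  n7: def={e,n} ue={e}
  n8: def={h} ue={e}

Live sets:
  live n0: ∅→∅
  live n1: ∅→∅
  live n2: ∅→∅
  live n3: ∅→∅
  live n4: ∅→{e,v}
  live n5: {e,v}→{e,h}
  live n6: {e,h}→{e}
  live n7: {e}→{e}
  live n8: {e}→∅

Conflict graph:
  e↔{h,n,v}
  h↔{e,n,v}
  n↔{e,h}
  p↔∅
  v↔{e,h}
  z↔∅

N(e) = ["h", "n", "v"]

Answer: ["h", "n", "v"]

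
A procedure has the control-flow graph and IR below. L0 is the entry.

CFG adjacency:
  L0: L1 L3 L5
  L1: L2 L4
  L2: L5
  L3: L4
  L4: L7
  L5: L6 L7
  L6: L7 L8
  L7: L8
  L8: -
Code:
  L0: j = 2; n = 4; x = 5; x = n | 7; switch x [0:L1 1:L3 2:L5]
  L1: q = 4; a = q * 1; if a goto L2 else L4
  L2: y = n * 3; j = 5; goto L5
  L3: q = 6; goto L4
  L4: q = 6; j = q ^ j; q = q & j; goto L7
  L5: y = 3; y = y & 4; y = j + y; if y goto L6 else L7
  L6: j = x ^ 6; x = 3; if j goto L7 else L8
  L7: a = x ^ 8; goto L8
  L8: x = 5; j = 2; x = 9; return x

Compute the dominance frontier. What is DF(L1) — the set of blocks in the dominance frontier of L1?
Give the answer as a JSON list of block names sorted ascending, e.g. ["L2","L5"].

idom tree: L1←L0 L2←L1 L3←L0 L4←L0 L5←L0 L6←L5 L7←L0 L8←L0
Dom∩ at merges:
  L4: preds {L1,L3}: {L0,L1} ∩ {L0,L3} = {L0}; idom=L0
  L5: preds {L0,L2}: {L0} ∩ {L0,L1,L2} = {L0}; idom=L0
  L7: preds {L4,L5,L6}: {L0,L4} ∩ {L0,L5} ∩ {L0,L5,L6} = {L0}; idom=L0
  L8: preds {L6,L7}: {L0,L5,L6} ∩ {L0,L7} = {L0}; idom=L0

DF walk-up:
  L4←L1: walk L1 to L0
  L4←L3: walk L3 to L0
  L5←L0: walk · to L0
  L5←L2: walk L2→L1 to L0
  L7←L4: walk L4 to L0
  L7←L5: walk L5 to L0
  L7←L6: walk L6→L5 to L0
  L8←L6: walk L6→L5 to L0
  L8←L7: walk L7 to L0
  L0 → ∅
  L1 → {L4,L5}
  L2 → {L5}
  L3 → {L4}
  L4 → {L7}
  L5 → {L7,L8}
  L6 → {L7,L8}
  L7 → {L8}
  L8 → ∅

DF(L1) = ["L4", "L5"]

Answer: ["L4", "L5"]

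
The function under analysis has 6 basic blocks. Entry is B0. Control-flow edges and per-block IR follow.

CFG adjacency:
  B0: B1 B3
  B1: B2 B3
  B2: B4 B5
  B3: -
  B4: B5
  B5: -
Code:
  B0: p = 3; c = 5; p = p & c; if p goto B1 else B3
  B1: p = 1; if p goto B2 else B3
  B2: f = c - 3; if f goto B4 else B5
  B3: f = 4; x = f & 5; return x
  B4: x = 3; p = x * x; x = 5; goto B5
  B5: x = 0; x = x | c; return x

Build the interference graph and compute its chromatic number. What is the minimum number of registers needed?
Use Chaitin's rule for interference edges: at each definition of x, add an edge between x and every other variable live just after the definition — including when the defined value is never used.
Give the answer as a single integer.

def/use:
  B0: {c,p} / ∅
  B1: {p} / ∅
  B2: {f} / {c}
  B3: {f,x} / ∅
  B4: {p,x} / ∅
  B5: {x} / {c}

Live sets:
  live B0: ∅→{c}
  live B1: {c}→{c}
  live B2: {c}→{c}
  live B3: ∅→∅
  live B4: {c}→{c}
  live B5: {c}→∅

Interfere edges:
  c — {f,p,x}
  f — {c}
  p — {c}
  x — {c}

Registers:
  lower bound: {c,f} mutually conflict ⇒ χ ≥ 2
  assign c→c0 f→c1 p→c1 x→c1 — no edge inside a register ⇒ χ ≤ 2
  χ = 2

Answer: 2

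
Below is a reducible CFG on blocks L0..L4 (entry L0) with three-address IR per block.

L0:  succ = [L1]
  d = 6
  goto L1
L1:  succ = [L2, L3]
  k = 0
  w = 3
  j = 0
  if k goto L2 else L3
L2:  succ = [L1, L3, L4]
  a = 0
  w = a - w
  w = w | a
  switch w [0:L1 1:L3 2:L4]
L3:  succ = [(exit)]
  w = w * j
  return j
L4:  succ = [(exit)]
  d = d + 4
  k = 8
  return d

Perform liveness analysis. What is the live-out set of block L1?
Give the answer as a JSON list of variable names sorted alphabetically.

Answer: ["d", "j", "w"]

Working:
Block summaries:
  L0: def={d} ue=∅
  L1: def={j,k,w} ue=∅
  L2: def={a,w} ue={w}
  L3: def={w} ue={j,w}
  L4: def={d,k} ue={d}

Live sets:
  live L0: ∅→{d}
  live L1: {d}→{d,j,w}
  live L2: {d,j,w}→{d,j,w}
  live L3: {j,w}→∅
  live L4: {d}→∅

live-out(L1) = ["d", "j", "w"]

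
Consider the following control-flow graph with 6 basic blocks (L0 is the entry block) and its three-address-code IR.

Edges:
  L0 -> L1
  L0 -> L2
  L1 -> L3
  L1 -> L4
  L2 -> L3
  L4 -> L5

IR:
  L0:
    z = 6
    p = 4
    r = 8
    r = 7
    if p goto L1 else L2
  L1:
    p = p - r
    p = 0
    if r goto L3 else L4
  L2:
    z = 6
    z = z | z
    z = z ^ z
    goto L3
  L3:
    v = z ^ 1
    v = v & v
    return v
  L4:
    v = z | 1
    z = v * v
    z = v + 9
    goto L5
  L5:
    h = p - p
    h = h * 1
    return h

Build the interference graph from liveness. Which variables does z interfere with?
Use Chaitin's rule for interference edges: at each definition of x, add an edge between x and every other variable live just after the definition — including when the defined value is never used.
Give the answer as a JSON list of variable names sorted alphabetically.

Answer: ["p", "r", "v"]

Working:
def/use:
  L0: def={p,r,z} ue=∅
  L1: def={p} ue={p,r}
  L2: def={z} ue=∅
  L3: def={v} ue={z}
  L4: def={v,z} ue={z}
  L5: def={h} ue={p}

Live sets:
  L0: in=∅ out={p,r,z}
  L1: in={p,r,z} out={p,z}
  L2: in=∅ out={z}
  L3: in={z} out=∅
  L4: in={p,z} out={p}
  L5: in={p} out=∅

Interference:
  h↔∅
  p↔{r,v,z}
  r↔{p,z}
  v↔{p,z}
  z↔{p,r,v}

N(z) = ["p", "r", "v"]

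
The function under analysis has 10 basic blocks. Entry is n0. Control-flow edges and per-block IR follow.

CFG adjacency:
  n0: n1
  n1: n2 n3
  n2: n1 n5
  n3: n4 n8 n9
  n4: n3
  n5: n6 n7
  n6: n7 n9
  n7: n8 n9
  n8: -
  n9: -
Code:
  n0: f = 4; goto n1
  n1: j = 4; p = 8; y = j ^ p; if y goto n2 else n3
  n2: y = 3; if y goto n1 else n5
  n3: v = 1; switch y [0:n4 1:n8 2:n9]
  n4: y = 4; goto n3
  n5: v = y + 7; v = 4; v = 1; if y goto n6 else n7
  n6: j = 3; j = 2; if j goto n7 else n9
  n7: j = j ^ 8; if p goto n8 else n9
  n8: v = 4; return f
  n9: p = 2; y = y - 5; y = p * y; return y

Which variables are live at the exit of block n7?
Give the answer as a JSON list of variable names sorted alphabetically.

Answer: ["f", "y"]

Working:
Block summaries:
  n0: def={f} ue=∅
  n1: def={j,p,y} ue=∅
  n2: def={y} ue=∅
  n3: def={v} ue={y}
  n4: def={y} ue=∅
  n5: def={v} ue={y}
  n6: def={j} ue=∅
  n7: def={j} ue={j,p}
  n8: def={v} ue={f}
  n9: def={p,y} ue={y}

Liveness:
  live n0: ∅→{f}
  live n1: {f}→{f,j,p,y}
  live n2: {f,j,p}→{f,j,p,y}
  live n3: {f,y}→{f,y}
  live n4: {f}→{f,y}
  live n5: {f,j,p,y}→{f,j,p,y}
  live n6: {f,p,y}→{f,j,p,y}
  live n7: {f,j,p,y}→{f,y}
  live n8: {f}→∅
  live n9: {y}→∅

live-out(n7) = ["f", "y"]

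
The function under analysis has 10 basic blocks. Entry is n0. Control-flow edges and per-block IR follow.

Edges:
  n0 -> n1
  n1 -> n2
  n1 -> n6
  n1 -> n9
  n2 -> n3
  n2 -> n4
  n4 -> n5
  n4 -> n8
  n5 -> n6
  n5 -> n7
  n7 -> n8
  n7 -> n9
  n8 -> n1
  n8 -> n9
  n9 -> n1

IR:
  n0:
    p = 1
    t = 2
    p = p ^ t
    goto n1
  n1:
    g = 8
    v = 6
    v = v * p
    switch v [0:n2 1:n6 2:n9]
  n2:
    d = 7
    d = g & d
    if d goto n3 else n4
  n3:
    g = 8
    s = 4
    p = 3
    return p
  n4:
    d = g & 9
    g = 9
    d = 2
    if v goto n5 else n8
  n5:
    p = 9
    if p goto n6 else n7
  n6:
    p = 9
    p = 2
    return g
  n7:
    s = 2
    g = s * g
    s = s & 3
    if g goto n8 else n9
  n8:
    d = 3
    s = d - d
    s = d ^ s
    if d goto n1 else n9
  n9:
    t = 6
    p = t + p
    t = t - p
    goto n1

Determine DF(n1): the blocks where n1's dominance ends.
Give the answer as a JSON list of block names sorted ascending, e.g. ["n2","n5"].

Answer: ["n1"]

Working:
idom tree: n1←n0 n2←n1 n3←n2 n4←n2 n5←n4 n6←n1 n7←n5 n8←n4 n9←n1
Dom at joins:
  n1: preds {n0,n8,n9}: {n0} ∩ {n0,n1,n2,n4,n8} ∩ {n0,n1,n9} = {n0}; idom=n0
  n6: preds {n1,n5}: {n0,n1} ∩ {n0,n1,n2,n4,n5} = {n0,n1}; idom=n1
  n8: preds {n4,n7}: {n0,n1,n2,n4} ∩ {n0,n1,n2,n4,n5,n7} = {n0,n1,n2,n4}; idom=n4
  n9: preds {n1,n7,n8}: {n0,n1} ∩ {n0,n1,n2,n4,n5,n7} ∩ {n0,n1,n2,n4,n8} = {n0,n1}; idom=n1

DF derivation:
  n1←n0: walk · to n0
  n1←n8: walk n8→n4→n2→n1 to n0
  n1←n9: walk n9→n1 to n0
  n6←n1: walk · to n1
  n6←n5: walk n5→n4→n2 to n1
  n8←n4: walk · to n4
  n8←n7: walk n7→n5 to n4
  n9←n1: walk · to n1
  n9←n7: walk n7→n5→n4→n2 to n1
  n9←n8: walk n8→n4→n2 to n1
  DF(n0)=∅
  DF(n1)={n1}
  DF(n2)={n1,n6,n9}
  DF(n3)=∅
  DF(n4)={n1,n6,n9}
  DF(n5)={n6,n8,n9}
  DF(n6)=∅
  DF(n7)={n8,n9}
  DF(n8)={n1,n9}
  DF(n9)={n1}

DF(n1) = ["n1"]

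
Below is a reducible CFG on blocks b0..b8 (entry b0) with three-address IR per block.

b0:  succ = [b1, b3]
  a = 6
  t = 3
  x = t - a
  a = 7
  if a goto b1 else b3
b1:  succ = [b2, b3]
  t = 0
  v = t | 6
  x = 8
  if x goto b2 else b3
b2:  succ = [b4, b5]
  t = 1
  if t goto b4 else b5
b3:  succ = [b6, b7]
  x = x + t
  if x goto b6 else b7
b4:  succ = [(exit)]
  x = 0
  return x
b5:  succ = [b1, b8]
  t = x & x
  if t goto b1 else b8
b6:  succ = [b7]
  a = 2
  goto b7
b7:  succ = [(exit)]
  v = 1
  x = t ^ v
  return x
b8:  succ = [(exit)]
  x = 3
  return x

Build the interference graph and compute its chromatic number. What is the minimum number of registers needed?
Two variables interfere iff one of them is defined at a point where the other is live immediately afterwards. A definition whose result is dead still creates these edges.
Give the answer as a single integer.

Answer: 3

Analysis:
def/use:
  b0: {a,t,x} / ∅
  b1: {t,v,x} / ∅
  b2: {t} / ∅
  b3: {x} / {t,x}
  b4: {x} / ∅
  b5: {t} / {x}
  b6: {a} / ∅
  b7: {v,x} / {t}
  b8: {x} / ∅

Live sets:
  b0: in=∅ out={t,x}
  b1: in=∅ out={t,x}
  b2: in={x} out={x}
  b3: in={t,x} out={t}
  b4: in=∅ out=∅
  b5: in={x} out=∅
  b6: in={t} out={t}
  b7: in={t} out=∅
  b8: in=∅ out=∅

Interfere edges:
  a — {t,x}
  t — {a,v,x}
  v — {t}
  x — {a,t}

Colouring:
  {a,t,x} pairwise interfere (3-clique) ⇒ χ ≥ 3
  3-colouring: c0={t}  c1={a,v}  c2={x}
  χ = 3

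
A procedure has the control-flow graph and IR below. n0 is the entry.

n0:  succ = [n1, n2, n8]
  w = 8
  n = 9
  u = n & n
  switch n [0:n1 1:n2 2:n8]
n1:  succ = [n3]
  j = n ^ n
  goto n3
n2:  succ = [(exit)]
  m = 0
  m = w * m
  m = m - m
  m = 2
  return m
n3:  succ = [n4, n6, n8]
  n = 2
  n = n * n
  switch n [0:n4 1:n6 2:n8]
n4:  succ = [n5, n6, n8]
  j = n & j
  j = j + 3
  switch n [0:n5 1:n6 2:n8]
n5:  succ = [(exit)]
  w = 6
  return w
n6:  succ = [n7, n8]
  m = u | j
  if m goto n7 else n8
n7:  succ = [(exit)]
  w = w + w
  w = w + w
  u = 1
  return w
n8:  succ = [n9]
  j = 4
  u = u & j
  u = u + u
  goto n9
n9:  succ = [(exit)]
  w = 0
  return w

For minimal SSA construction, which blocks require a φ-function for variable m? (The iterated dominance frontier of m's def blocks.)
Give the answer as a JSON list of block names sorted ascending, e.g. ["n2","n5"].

Answer: ["n8"]

Derivation:
idom tree: n1←n0 n2←n0 n3←n1 n4←n3 n5←n4 n6←n3 n7←n6 n8←n0 n9←n8
Dom∩ at merges:
  n6: preds {n3,n4}: {n0,n1,n3} ∩ {n0,n1,n3,n4} = {n0,n1,n3}; idom=n3
  n8: preds {n0,n3,n4,n6}: {n0} ∩ {n0,n1,n3} ∩ {n0,n1,n3,n4} ∩ {n0,n1,n3,n6} = {n0}; idom=n0

DF derivation:
  join n6 pred n3: · stop@n3
  join n6 pred n4: n4 stop@n3
  join n8 pred n0: · stop@n0
  join n8 pred n3: n3→n1 stop@n0
  join n8 pred n4: n4→n3→n1 stop@n0
  join n8 pred n6: n6→n3→n1 stop@n0
  n0 → ∅
  n1 → {n8}
  n2 → ∅
  n3 → {n8}
  n4 → {n6,n8}
  n5 → ∅
  n6 → {n8}
  n7 → ∅
  n8 → ∅
  n9 → ∅

φ for m: defs {n2,n6}
  DF⁺ = {n8}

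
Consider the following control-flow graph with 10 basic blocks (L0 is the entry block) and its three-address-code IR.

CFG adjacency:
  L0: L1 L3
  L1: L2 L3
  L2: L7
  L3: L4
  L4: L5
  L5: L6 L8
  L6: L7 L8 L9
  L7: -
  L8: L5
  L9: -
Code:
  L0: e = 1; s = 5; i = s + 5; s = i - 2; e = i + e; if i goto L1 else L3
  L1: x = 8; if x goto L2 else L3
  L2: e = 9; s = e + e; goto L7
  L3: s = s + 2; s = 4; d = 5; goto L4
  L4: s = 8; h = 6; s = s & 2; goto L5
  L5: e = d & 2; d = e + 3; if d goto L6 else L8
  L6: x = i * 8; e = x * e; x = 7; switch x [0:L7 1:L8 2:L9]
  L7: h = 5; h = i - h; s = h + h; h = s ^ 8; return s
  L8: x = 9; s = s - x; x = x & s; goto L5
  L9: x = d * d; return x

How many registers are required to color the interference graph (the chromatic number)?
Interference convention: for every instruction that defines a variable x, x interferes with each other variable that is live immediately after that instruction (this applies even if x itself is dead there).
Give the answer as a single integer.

Block summaries:
  L0 def {e,i,s} use ∅
  L1 def {x} use ∅
  L2 def {e,s} use ∅
  L3 def {d,s} use {s}
  L4 def {h,s} use ∅
  L5 def {d,e} use {d}
  L6 def {e,x} use {e,i}
  L7 def {h,s} use {i}
  L8 def {s,x} use {s}
  L9 def {x} use {d}

Backward fixpoint:
  L0: in=∅ out={i,s}
  L1: in={i,s} out={i,s}
  L2: in={i} out={i}
  L3: in={i,s} out={d,i}
  L4: in={d,i} out={d,i,s}
  L5: in={d,i,s} out={d,e,i,s}
  L6: in={d,e,i,s} out={d,i,s}
  L7: in={i} out=∅
  L8: in={d,i,s} out={d,i,s}
  L9: in={d} out=∅

Interference:
  d: {e,h,i,s,x}
  e: {d,i,s,x}
  h: {d,i,s}
  i: {d,e,h,s,x}
  s: {d,e,h,i,x}
  x: {d,e,i,s}

Colouring:
  lower bound: {d,e,i,s,x} mutually conflict ⇒ χ ≥ 5
  assign d→R0 e→R3 h→R3 i→R1 s→R2 x→R4 — no edge inside a register ⇒ χ ≤ 5
  χ = 5

Answer: 5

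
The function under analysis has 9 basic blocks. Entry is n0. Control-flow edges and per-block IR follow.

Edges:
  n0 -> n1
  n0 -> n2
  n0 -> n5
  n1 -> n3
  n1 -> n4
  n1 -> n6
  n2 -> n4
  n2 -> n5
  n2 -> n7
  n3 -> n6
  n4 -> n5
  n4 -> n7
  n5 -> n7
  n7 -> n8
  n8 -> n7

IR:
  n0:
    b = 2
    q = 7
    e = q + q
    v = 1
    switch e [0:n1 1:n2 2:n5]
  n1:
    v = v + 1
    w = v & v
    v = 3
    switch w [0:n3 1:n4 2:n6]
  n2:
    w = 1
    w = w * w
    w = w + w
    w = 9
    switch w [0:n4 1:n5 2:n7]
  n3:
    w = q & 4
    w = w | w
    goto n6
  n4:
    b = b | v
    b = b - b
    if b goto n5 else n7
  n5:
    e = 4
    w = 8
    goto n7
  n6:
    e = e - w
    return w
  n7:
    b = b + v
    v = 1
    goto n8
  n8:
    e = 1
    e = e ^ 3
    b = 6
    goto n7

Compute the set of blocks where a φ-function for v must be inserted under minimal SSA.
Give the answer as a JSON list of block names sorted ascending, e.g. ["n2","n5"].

idom tree: n1←n0 n2←n0 n3←n1 n4←n0 n5←n0 n6←n1 n7←n0 n8←n7
Dom∩ at merges:
  n4: preds {n1,n2}: {n0,n1} ∩ {n0,n2} = {n0}; idom=n0
  n5: preds {n0,n2,n4}: {n0} ∩ {n0,n2} ∩ {n0,n4} = {n0}; idom=n0
  n6: preds {n1,n3}: {n0,n1} ∩ {n0,n1,n3} = {n0,n1}; idom=n1
  n7: preds {n2,n4,n5,n8}: {n0,n2} ∩ {n0,n4} ∩ {n0,n5} ∩ {n0,n7,n8} = {n0}; idom=n0

Frontier:
  n4←n1: walk n1 to n0
  n4←n2: walk n2 to n0
  n5←n0: walk · to n0
  n5←n2: walk n2 to n0
  n5←n4: walk n4 to n0
  n6←n1: walk · to n1
  n6←n3: walk n3 to n1
  n7←n2: walk n2 to n0
  n7←n4: walk n4 to n0
  n7←n5: walk n5 to n0
  n7←n8: walk n8→n7 to n0
  DF(n0)=∅
  DF(n1)={n4}
  DF(n2)={n4,n5,n7}
  DF(n3)={n6}
  DF(n4)={n5,n7}
  DF(n5)={n7}
  DF(n6)=∅
  DF(n7)={n7}
  DF(n8)={n7}

φ for v: defs {n0,n1,n7}
  DF⁺ = {n4,n5,n7}

Answer: ["n4", "n5", "n7"]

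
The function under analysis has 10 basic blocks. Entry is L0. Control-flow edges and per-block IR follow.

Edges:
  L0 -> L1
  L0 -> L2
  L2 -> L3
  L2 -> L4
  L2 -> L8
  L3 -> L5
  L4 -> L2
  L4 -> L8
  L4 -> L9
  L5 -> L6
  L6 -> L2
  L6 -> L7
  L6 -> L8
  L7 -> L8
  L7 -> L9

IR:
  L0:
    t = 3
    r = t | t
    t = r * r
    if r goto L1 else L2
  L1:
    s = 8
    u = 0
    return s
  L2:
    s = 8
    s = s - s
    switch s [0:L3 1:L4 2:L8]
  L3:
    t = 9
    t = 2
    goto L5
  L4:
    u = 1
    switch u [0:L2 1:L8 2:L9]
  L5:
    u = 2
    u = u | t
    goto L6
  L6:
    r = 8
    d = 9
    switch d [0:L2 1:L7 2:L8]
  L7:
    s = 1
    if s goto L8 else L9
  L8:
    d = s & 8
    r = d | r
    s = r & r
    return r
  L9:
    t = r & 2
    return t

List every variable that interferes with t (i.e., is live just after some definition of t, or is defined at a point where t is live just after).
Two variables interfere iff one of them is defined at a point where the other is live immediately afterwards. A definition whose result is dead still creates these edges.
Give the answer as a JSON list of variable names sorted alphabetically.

def/use:
  L0 def {r,t} use ∅
  L1 def {s,u} use ∅
  L2 def {s} use ∅
  L3 def {t} use ∅
  L4 def {u} use ∅
  L5 def {u} use {t}
  L6 def {d,r} use ∅
  L7 def {s} use ∅
  L8 def {d,r,s} use {r,s}
  L9 def {t} use {r}

Liveness:
  L0: in=∅ out={r}
  L1: in=∅ out=∅
  L2: in={r} out={r,s}
  L3: in={s} out={s,t}
  L4: in={r,s} out={r,s}
  L5: in={s,t} out={s}
  L6: in={s} out={r,s}
  L7: in={r} out={r,s}
  L8: in={r,s} out=∅
  L9: in={r} out=∅

Conflict graph:
  d — {r,s}
  r — {d,s,t,u}
  s — {d,r,t,u}
  t — {r,s,u}
  u — {r,s,t}

N(t) = ["r", "s", "u"]

Answer: ["r", "s", "u"]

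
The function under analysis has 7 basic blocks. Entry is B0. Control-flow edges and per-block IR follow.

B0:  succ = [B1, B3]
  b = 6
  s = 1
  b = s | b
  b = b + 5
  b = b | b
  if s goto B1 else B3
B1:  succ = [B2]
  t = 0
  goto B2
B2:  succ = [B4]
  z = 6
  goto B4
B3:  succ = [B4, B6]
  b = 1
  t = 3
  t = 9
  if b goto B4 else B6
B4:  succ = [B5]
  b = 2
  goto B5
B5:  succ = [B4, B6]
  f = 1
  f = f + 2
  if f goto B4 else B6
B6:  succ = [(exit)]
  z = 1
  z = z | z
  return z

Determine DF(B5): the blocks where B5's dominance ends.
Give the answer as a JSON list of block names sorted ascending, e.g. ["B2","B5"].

idom tree: B1←B0 B2←B1 B3←B0 B4←B0 B5←B4 B6←B0
Dom∩ at merges:
  B4: preds {B2,B3,B5}: {B0,B1,B2} ∩ {B0,B3} ∩ {B0,B4,B5} = {B0}; idom=B0
  B6: preds {B3,B5}: {B0,B3} ∩ {B0,B4,B5} = {B0}; idom=B0

Frontier:
  join B4 pred B2: B2→B1 stop@B0
  join B4 pred B3: B3 stop@B0
  join B4 pred B5: B5→B4 stop@B0
  join B6 pred B3: B3 stop@B0
  join B6 pred B5: B5→B4 stop@B0
  B0 → ∅
  B1 → {B4}
  B2 → {B4}
  B3 → {B4,B6}
  B4 → {B4,B6}
  B5 → {B4,B6}
  B6 → ∅

DF(B5) = ["B4", "B6"]

Answer: ["B4", "B6"]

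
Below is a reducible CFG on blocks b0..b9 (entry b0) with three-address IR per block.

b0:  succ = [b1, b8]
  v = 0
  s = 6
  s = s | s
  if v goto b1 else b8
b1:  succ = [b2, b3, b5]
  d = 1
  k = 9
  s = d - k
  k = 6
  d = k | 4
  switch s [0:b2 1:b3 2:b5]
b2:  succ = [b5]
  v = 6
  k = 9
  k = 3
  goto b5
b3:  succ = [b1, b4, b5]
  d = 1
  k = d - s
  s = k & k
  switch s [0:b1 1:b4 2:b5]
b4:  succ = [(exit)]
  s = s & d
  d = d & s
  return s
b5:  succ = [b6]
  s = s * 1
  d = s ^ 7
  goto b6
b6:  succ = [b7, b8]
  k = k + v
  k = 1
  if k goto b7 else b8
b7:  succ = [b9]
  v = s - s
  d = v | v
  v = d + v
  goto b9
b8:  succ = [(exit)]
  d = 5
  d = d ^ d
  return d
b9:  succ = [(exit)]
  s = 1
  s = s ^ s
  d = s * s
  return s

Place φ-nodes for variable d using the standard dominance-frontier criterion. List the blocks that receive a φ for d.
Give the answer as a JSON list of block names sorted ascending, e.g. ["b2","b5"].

Answer: ["b1", "b5", "b8"]

Derivation:
idom tree: b1←b0 b2←b1 b3←b1 b4←b3 b5←b1 b6←b5 b7←b6 b8←b0 b9←b7
Dom at joins:
  b1: preds {b0,b3}: {b0} ∩ {b0,b1,b3} = {b0}; idom=b0
  b5: preds {b1,b2,b3}: {b0,b1} ∩ {b0,b1,b2} ∩ {b0,b1,b3} = {b0,b1}; idom=b1
  b8: preds {b0,b6}: {b0} ∩ {b0,b1,b5,b6} = {b0}; idom=b0

Frontier:
  join b1 pred b0: · stop@b0
  join b1 pred b3: b3→b1 stop@b0
  join b5 pred b1: · stop@b1
  join b5 pred b2: b2 stop@b1
  join b5 pred b3: b3 stop@b1
  join b8 pred b0: · stop@b0
  join b8 pred b6: b6→b5→b1 stop@b0
  b0 → ∅
  b1 → {b1,b8}
  b2 → {b5}
  b3 → {b1,b5}
  b4 → ∅
  b5 → {b8}
  b6 → {b8}
  b7 → ∅
  b8 → ∅
  b9 → ∅

φ for d: defs {b1,b3,b4,b5,b7,b8,b9}
  DF⁺ = {b1,b5,b8}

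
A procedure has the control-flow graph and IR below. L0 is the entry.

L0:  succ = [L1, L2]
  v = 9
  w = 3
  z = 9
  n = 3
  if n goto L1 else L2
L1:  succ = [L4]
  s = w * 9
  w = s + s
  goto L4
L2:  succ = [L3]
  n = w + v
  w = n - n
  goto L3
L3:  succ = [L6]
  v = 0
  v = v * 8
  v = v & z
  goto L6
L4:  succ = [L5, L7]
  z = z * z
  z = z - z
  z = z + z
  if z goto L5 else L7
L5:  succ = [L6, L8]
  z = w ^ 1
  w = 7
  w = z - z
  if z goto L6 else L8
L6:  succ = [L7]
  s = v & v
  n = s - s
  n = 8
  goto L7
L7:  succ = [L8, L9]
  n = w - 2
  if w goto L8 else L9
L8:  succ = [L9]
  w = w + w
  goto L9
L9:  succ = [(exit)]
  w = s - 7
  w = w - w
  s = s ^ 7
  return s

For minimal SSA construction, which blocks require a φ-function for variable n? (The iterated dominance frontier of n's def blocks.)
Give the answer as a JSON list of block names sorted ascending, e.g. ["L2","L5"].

Answer: ["L6", "L7", "L8", "L9"]

Derivation:
idom tree: L1←L0 L2←L0 L3←L2 L4←L1 L5←L4 L6←L0 L7←L0 L8←L0 L9←L0
Join-block Dom:
  L6: preds {L3,L5}: {L0,L2,L3} ∩ {L0,L1,L4,L5} = {L0}; idom=L0
  L7: preds {L4,L6}: {L0,L1,L4} ∩ {L0,L6} = {L0}; idom=L0
  L8: preds {L5,L7}: {L0,L1,L4,L5} ∩ {L0,L7} = {L0}; idom=L0
  L9: preds {L7,L8}: {L0,L7} ∩ {L0,L8} = {L0}; idom=L0

DF derivation:
  join L6 pred L3: L3→L2 stop@L0
  join L6 pred L5: L5→L4→L1 stop@L0
  join L7 pred L4: L4→L1 stop@L0
  join L7 pred L6: L6 stop@L0
  join L8 pred L5: L5→L4→L1 stop@L0
  join L8 pred L7: L7 stop@L0
  join L9 pred L7: L7 stop@L0
  join L9 pred L8: L8 stop@L0
  L0: DF=∅
  L1: DF={L6,L7,L8}
  L2: DF={L6}
  L3: DF={L6}
  L4: DF={L6,L7,L8}
  L5: DF={L6,L8}
  L6: DF={L7}
  L7: DF={L8,L9}
  L8: DF={L9}
  L9: DF=∅

φ for n: defs {L0,L2,L6,L7}
  DF⁺ = {L6,L7,L8,L9}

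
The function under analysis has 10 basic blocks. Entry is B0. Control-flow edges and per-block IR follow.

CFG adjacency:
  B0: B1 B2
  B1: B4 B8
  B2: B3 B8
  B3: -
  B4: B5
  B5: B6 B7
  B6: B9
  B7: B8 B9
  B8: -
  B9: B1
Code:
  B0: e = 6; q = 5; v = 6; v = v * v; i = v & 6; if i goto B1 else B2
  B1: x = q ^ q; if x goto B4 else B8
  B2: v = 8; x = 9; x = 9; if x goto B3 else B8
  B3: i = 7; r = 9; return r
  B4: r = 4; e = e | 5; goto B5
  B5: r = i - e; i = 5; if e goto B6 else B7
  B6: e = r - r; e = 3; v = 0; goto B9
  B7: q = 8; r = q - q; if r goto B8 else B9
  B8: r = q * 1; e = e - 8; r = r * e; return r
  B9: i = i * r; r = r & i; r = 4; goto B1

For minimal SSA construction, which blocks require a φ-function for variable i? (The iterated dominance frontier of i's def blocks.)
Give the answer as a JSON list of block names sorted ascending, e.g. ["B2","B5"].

idom tree: B1←B0 B2←B0 B3←B2 B4←B1 B5←B4 B6←B5 B7←B5 B8←B0 B9←B5
Join-block Dom:
  B1: preds {B0,B9}: {B0} ∩ {B0,B1,B4,B5,B9} = {B0}; idom=B0
  B8: preds {B1,B2,B7}: {B0,B1} ∩ {B0,B2} ∩ {B0,B1,B4,B5,B7} = {B0}; idom=B0
  B9: preds {B6,B7}: {B0,B1,B4,B5,B6} ∩ {B0,B1,B4,B5,B7} = {B0,B1,B4,B5}; idom=B5

DF walk-up:
  B1←B0: walk · to B0
  B1←B9: walk B9→B5→B4→B1 to B0
  B8←B1: walk B1 to B0
  B8←B2: walk B2 to B0
  B8←B7: walk B7→B5→B4→B1 to B0
  B9←B6: walk B6 to B5
  B9←B7: walk B7 to B5
  B0 → ∅
  B1 → {B1,B8}
  B2 → {B8}
  B3 → ∅
  B4 → {B1,B8}
  B5 → {B1,B8}
  B6 → {B9}
  B7 → {B8,B9}
  B8 → ∅
  B9 → {B1}

φ for i: defs {B0,B3,B5,B9}
  DF⁺ = {B1,B8}

Answer: ["B1", "B8"]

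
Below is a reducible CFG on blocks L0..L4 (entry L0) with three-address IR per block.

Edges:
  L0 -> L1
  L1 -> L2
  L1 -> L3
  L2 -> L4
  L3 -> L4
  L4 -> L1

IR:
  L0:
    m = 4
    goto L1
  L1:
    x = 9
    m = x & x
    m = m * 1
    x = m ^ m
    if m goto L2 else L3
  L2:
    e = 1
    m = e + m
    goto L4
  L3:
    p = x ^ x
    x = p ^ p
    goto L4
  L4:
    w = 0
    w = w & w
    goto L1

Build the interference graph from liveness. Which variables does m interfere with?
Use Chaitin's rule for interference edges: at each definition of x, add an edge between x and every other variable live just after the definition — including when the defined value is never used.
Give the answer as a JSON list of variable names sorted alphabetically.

Block summaries:
  L0 def {m} use ∅
  L1 def {m,x} use ∅
  L2 def {e,m} use {m}
  L3 def {p,x} use {x}
  L4 def {w} use ∅

Live sets:
  L0: in=∅ out=∅
  L1: in=∅ out={m,x}
  L2: in={m} out=∅
  L3: in={x} out=∅
  L4: in=∅ out=∅

Interfere edges:
  e: {m}
  m: {e,x}
  p: ∅
  w: ∅
  x: {m}

N(m) = ["e", "x"]

Answer: ["e", "x"]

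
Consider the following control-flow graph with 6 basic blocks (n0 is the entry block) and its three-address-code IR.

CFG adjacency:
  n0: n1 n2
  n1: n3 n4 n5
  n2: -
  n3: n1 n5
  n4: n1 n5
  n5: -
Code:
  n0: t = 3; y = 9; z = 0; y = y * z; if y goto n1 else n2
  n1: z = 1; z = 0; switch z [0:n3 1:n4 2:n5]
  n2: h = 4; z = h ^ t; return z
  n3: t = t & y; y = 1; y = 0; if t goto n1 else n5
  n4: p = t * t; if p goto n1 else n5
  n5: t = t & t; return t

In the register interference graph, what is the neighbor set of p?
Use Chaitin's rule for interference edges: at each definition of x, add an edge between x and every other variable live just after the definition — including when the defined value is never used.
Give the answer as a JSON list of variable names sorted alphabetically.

def/use:
  n0 def {t,y,z} use ∅
  n1 def {z} use ∅
  n2 def {h,z} use {t}
  n3 def {t,y} use {t,y}
  n4 def {p} use {t}
  n5 def {t} use {t}

Live sets:
  n0 li=∅ lo={t,y}
  n1 li={t,y} lo={t,y}
  n2 li={t} lo=∅
  n3 li={t,y} lo={t,y}
  n4 li={t,y} lo={t,y}
  n5 li={t} lo=∅

Conflict graph:
  h: {t}
  p: {t,y}
  t: {h,p,y,z}
  y: {p,t,z}
  z: {t,y}

N(p) = ["t", "y"]

Answer: ["t", "y"]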